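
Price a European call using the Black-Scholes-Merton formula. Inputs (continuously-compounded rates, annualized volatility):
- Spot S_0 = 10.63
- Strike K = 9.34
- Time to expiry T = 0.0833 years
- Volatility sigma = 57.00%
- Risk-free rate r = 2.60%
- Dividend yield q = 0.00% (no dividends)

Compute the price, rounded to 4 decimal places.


Answer: Price = 1.5068

Derivation:
d1 = (ln(S/K) + (r - q + 0.5*sigma^2) * T) / (sigma * sqrt(T)) = 0.88183172
d2 = d1 - sigma * sqrt(T) = 0.71731981
exp(-rT) = 0.99783654; exp(-qT) = 1.00000000
C = S_0 * exp(-qT) * N(d1) - K * exp(-rT) * N(d2)
N(d1) = 0.81106609; N(d2) = 0.76341161
C = 10.6300 * 1.00000000 * 0.81106609 - 9.3400 * 0.99783654 * 0.76341161 = 1.5068


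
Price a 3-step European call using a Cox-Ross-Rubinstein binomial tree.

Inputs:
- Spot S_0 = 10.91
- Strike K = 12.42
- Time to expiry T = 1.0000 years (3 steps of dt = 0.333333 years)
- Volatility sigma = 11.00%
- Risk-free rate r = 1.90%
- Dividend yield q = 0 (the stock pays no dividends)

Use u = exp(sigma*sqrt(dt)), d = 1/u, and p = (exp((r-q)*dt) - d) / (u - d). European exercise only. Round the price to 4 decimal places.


dt = T/N = 0.333333
u = exp(sigma*sqrt(dt)) = 1.065569; d = 1/u = 0.938466
p = (exp((r-q)*dt) - d) / (u - d) = 0.534115
Discount per step: exp(-r*dt) = 0.993687
Stock lattice S(k, i) with i counting down-moves:
  k=0: S(0,0) = 10.9100
  k=1: S(1,0) = 11.6254; S(1,1) = 10.2387
  k=2: S(2,0) = 12.3876; S(2,1) = 10.9100; S(2,2) = 9.6086
  k=3: S(3,0) = 13.1998; S(3,1) = 11.6254; S(3,2) = 10.2387; S(3,3) = 9.0174
Terminal payoffs V(N, i) = max(S_T - K, 0):
  V(3,0) = 0.779849; V(3,1) = 0.000000; V(3,2) = 0.000000; V(3,3) = 0.000000
Backward induction: V(k, i) = exp(-r*dt) * [p * V(k+1, i) + (1-p) * V(k+1, i+1)].
  V(2,0) = exp(-r*dt) * [p*0.779849 + (1-p)*0.000000] = 0.413899
  V(2,1) = exp(-r*dt) * [p*0.000000 + (1-p)*0.000000] = 0.000000
  V(2,2) = exp(-r*dt) * [p*0.000000 + (1-p)*0.000000] = 0.000000
  V(1,0) = exp(-r*dt) * [p*0.413899 + (1-p)*0.000000] = 0.219674
  V(1,1) = exp(-r*dt) * [p*0.000000 + (1-p)*0.000000] = 0.000000
  V(0,0) = exp(-r*dt) * [p*0.219674 + (1-p)*0.000000] = 0.116590

Answer: Price = V(0,0) = 0.1166


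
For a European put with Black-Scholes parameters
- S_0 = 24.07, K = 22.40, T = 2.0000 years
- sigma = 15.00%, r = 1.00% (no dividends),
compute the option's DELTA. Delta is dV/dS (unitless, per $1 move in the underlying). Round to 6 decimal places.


d1 = 0.5393117229; d2 = 0.3271796886
phi(d1) = 0.3449461019; exp(-qT) = 1.0000000000; exp(-rT) = 0.9801986733
N(-d1) = 0.2948358906
Delta = -exp(-qT) * N(-d1) = -1.0000000000 * 0.2948358906 = -0.294836

Answer: Delta = -0.294836


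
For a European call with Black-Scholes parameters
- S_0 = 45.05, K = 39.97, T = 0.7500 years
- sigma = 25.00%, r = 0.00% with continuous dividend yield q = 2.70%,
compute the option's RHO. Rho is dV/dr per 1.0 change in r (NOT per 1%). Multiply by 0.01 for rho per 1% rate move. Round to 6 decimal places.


d1 = 0.5673335253; d2 = 0.3508271743
phi(d1) = 0.3396389295; exp(-qT) = 0.9799536543; exp(-rT) = 1.0000000000
N(d2) = 0.6371409954
Rho = K*T*exp(-rT)*N(d2) = 39.9700 * 0.7500 * 1.0000000000 * 0.6371409954 = 19.099894

Answer: Rho = 19.099894


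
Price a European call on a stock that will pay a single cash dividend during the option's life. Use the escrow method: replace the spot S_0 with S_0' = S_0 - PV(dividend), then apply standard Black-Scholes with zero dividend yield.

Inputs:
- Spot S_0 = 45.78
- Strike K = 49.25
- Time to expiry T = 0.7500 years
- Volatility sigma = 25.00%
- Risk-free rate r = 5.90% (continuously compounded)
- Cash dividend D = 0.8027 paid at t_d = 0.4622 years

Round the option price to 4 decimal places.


Answer: Price = 2.9998

Derivation:
PV(D) = D * exp(-r * t_d) = 0.8027 * 0.97309866 = 0.78110630
S_0' = S_0 - PV(D) = 45.7800 - 0.78110630 = 44.99889370
d1 = (ln(S_0'/K) + (r + sigma^2/2)*T) / (sigma*sqrt(T)) = -0.10431085
d2 = d1 - sigma*sqrt(T) = -0.32081721
exp(-rT) = 0.95671475
N(d1) = 0.45846133; N(d2) = 0.37417446
C = S_0' * N(d1) - K * exp(-rT) * N(d2) = 44.99889370 * 0.45846133 - 49.2500 * 0.95671475 * 0.37417446 = 2.9998


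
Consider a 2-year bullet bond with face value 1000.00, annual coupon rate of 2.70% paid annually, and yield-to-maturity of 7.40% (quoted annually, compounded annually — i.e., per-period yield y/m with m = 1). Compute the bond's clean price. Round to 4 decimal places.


Coupon per period c = face * coupon_rate / m = 27.000000
Periods per year m = 1; per-period yield y/m = 0.074000
Number of cashflows N = 2
Cashflows (t years, CF_t, discount factor 1/(1+y/m)^(m*t), PV):
  t = 1.0000: CF_t = 27.000000, DF = 0.931099, PV = 25.139665
  t = 2.0000: CF_t = 1027.000000, DF = 0.866945, PV = 890.352292
Price P = sum_t PV_t = 915.491956

Answer: Price = 915.4920


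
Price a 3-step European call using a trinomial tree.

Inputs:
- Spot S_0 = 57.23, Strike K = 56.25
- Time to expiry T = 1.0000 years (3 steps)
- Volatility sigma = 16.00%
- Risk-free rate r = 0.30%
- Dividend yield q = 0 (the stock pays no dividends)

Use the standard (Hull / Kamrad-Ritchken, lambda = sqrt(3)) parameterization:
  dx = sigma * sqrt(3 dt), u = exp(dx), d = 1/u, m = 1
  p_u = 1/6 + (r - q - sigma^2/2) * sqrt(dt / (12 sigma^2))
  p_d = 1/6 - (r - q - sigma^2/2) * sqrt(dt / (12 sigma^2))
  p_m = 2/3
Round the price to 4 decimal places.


dt = T/N = 0.333333; dx = sigma*sqrt(3*dt) = 0.160000
u = exp(dx) = 1.173511; d = 1/u = 0.852144
p_u = 0.156458, p_m = 0.666667, p_d = 0.176875
Discount per step: exp(-r*dt) = 0.999000
Stock lattice S(k, j) with j the centered position index:
  k=0: S(0,+0) = 57.2300
  k=1: S(1,-1) = 48.7682; S(1,+0) = 57.2300; S(1,+1) = 67.1600
  k=2: S(2,-2) = 41.5575; S(2,-1) = 48.7682; S(2,+0) = 57.2300; S(2,+1) = 67.1600; S(2,+2) = 78.8130
  k=3: S(3,-3) = 35.4130; S(3,-2) = 41.5575; S(3,-1) = 48.7682; S(3,+0) = 57.2300; S(3,+1) = 67.1600; S(3,+2) = 78.8130; S(3,+3) = 92.4879
Terminal payoffs V(N, j) = max(S_T - K, 0):
  V(3,-3) = 0.000000; V(3,-2) = 0.000000; V(3,-1) = 0.000000; V(3,+0) = 0.980000; V(3,+1) = 10.910027; V(3,+2) = 22.563022; V(3,+3) = 36.237938
Backward induction: V(k, j) = exp(-r*dt) * [p_u * V(k+1, j+1) + p_m * V(k+1, j) + p_d * V(k+1, j-1)]
  V(2,-2) = exp(-r*dt) * [p_u*0.000000 + p_m*0.000000 + p_d*0.000000] = 0.000000
  V(2,-1) = exp(-r*dt) * [p_u*0.980000 + p_m*0.000000 + p_d*0.000000] = 0.153176
  V(2,+0) = exp(-r*dt) * [p_u*10.910027 + p_m*0.980000 + p_d*0.000000] = 2.357939
  V(2,+1) = exp(-r*dt) * [p_u*22.563022 + p_m*10.910027 + p_d*0.980000] = 10.965890
  V(2,+2) = exp(-r*dt) * [p_u*36.237938 + p_m*22.563022 + p_d*10.910027] = 22.618823
  V(1,-1) = exp(-r*dt) * [p_u*2.357939 + p_m*0.153176 + p_d*0.000000] = 0.470566
  V(1,+0) = exp(-r*dt) * [p_u*10.965890 + p_m*2.357939 + p_d*0.153176] = 3.311444
  V(1,+1) = exp(-r*dt) * [p_u*22.618823 + p_m*10.965890 + p_d*2.357939] = 11.255296
  V(0,+0) = exp(-r*dt) * [p_u*11.255296 + p_m*3.311444 + p_d*0.470566] = 4.047796

Answer: Price = V(0,0) = 4.0478


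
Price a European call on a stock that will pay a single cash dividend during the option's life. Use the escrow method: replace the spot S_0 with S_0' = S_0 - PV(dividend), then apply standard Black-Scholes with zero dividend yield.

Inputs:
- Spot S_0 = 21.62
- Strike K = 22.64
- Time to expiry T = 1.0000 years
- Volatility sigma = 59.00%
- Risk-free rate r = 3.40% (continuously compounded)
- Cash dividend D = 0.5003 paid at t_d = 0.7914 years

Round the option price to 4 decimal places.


Answer: Price = 4.6234

Derivation:
PV(D) = D * exp(-r * t_d) = 0.5003 * 0.97345118 = 0.48701763
S_0' = S_0 - PV(D) = 21.6200 - 0.48701763 = 21.13298237
d1 = (ln(S_0'/K) + (r + sigma^2/2)*T) / (sigma*sqrt(T)) = 0.23587578
d2 = d1 - sigma*sqrt(T) = -0.35412422
exp(-rT) = 0.96657150
N(d1) = 0.59323547; N(d2) = 0.36162290
C = S_0' * N(d1) - K * exp(-rT) * N(d2) = 21.13298237 * 0.59323547 - 22.6400 * 0.96657150 * 0.36162290 = 4.6234


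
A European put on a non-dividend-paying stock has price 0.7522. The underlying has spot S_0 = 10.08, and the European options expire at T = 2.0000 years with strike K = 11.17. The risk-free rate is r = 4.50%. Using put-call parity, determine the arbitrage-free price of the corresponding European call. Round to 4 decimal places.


Answer: Call price = 0.6236

Derivation:
Put-call parity: C - P = S_0 * exp(-qT) - K * exp(-rT).
S_0 * exp(-qT) = 10.0800 * 1.00000000 = 10.08000000
K * exp(-rT) = 11.1700 * 0.91393119 = 10.20861134
C = P + S*exp(-qT) - K*exp(-rT)
C = 0.7522 + 10.08000000 - 10.20861134 = 0.6236


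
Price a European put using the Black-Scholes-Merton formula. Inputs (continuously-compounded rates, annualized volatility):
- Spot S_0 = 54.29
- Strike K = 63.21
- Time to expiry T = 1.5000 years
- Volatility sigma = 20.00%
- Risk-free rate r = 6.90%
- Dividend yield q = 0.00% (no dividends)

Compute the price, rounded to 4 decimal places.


Answer: Price = 6.8823

Derivation:
d1 = (ln(S/K) + (r - q + 0.5*sigma^2) * T) / (sigma * sqrt(T)) = -0.07602591
d2 = d1 - sigma * sqrt(T) = -0.32097488
exp(-rT) = 0.90167602; exp(-qT) = 1.00000000
P = K * exp(-rT) * N(-d2) - S_0 * exp(-qT) * N(-d1)
N(-d1) = 0.53030076; N(-d2) = 0.62588529
P = 63.2100 * 0.90167602 * 0.62588529 - 54.2900 * 1.00000000 * 0.53030076 = 6.8823


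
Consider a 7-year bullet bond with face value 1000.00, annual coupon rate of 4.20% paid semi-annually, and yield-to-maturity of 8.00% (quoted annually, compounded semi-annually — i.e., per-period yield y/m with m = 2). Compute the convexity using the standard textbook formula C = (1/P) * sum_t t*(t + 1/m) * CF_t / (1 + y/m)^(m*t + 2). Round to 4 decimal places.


Coupon per period c = face * coupon_rate / m = 21.000000
Periods per year m = 2; per-period yield y/m = 0.040000
Number of cashflows N = 14
Cashflows (t years, CF_t, discount factor 1/(1+y/m)^(m*t), PV):
  t = 0.5000: CF_t = 21.000000, DF = 0.961538, PV = 20.192308
  t = 1.0000: CF_t = 21.000000, DF = 0.924556, PV = 19.415680
  t = 1.5000: CF_t = 21.000000, DF = 0.888996, PV = 18.668924
  t = 2.0000: CF_t = 21.000000, DF = 0.854804, PV = 17.950888
  t = 2.5000: CF_t = 21.000000, DF = 0.821927, PV = 17.260469
  t = 3.0000: CF_t = 21.000000, DF = 0.790315, PV = 16.596605
  t = 3.5000: CF_t = 21.000000, DF = 0.759918, PV = 15.958274
  t = 4.0000: CF_t = 21.000000, DF = 0.730690, PV = 15.344494
  t = 4.5000: CF_t = 21.000000, DF = 0.702587, PV = 14.754321
  t = 5.0000: CF_t = 21.000000, DF = 0.675564, PV = 14.186848
  t = 5.5000: CF_t = 21.000000, DF = 0.649581, PV = 13.641200
  t = 6.0000: CF_t = 21.000000, DF = 0.624597, PV = 13.116538
  t = 6.5000: CF_t = 21.000000, DF = 0.600574, PV = 12.612056
  t = 7.0000: CF_t = 1021.000000, DF = 0.577475, PV = 589.602060
Price P = sum_t PV_t = 799.300664
Convexity numerator sum_t t*(t + 1/m) * CF_t / (1+y/m)^(m*t + 2):
  t = 0.5000: term = 9.334462
  t = 1.0000: term = 26.926332
  t = 1.5000: term = 51.781408
  t = 2.0000: term = 82.983025
  t = 2.5000: term = 119.687056
  t = 3.0000: term = 161.117190
  t = 3.5000: term = 206.560500
  t = 4.0000: term = 255.363256
  t = 4.5000: term = 306.926990
  t = 5.0000: term = 360.704796
  t = 5.5000: term = 416.197842
  t = 6.0000: term = 472.952093
  t = 6.5000: term = 530.555232
  t = 7.0000: term = 28618.812987
Convexity = (1/P) * sum = 31619.903169 / 799.300664 = 39.559461

Answer: Convexity = 39.5595


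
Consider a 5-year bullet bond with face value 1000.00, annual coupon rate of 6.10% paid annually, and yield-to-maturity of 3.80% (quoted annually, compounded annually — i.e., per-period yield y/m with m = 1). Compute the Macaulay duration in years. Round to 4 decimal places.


Coupon per period c = face * coupon_rate / m = 61.000000
Periods per year m = 1; per-period yield y/m = 0.038000
Number of cashflows N = 5
Cashflows (t years, CF_t, discount factor 1/(1+y/m)^(m*t), PV):
  t = 1.0000: CF_t = 61.000000, DF = 0.963391, PV = 58.766859
  t = 2.0000: CF_t = 61.000000, DF = 0.928122, PV = 56.615471
  t = 3.0000: CF_t = 61.000000, DF = 0.894145, PV = 54.542843
  t = 4.0000: CF_t = 61.000000, DF = 0.861411, PV = 52.546092
  t = 5.0000: CF_t = 1061.000000, DF = 0.829876, PV = 880.498492
Price P = sum_t PV_t = 1102.969758
Macaulay numerator sum_t t * PV_t:
  t * PV_t at t = 1.0000: 58.766859
  t * PV_t at t = 2.0000: 113.230943
  t * PV_t at t = 3.0000: 163.628530
  t * PV_t at t = 4.0000: 210.184368
  t * PV_t at t = 5.0000: 4402.492458
Macaulay duration D = (sum_t t * PV_t) / P = 4948.303158 / 1102.969758 = 4.486345

Answer: Macaulay duration = 4.4863 years


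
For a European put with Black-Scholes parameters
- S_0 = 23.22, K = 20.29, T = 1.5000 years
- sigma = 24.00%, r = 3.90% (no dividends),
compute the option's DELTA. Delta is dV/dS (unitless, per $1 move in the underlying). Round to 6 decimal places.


Answer: Delta = -0.210444

Derivation:
d1 = 0.8048813130; d2 = 0.5109425438
phi(d1) = 0.2885590608; exp(-qT) = 1.0000000000; exp(-rT) = 0.9431782404
N(-d1) = 0.2104440865
Delta = -exp(-qT) * N(-d1) = -1.0000000000 * 0.2104440865 = -0.210444


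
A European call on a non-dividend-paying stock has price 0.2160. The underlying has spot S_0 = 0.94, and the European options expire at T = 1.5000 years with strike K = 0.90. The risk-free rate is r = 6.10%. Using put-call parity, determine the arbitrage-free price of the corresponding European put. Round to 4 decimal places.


Put-call parity: C - P = S_0 * exp(-qT) - K * exp(-rT).
S_0 * exp(-qT) = 0.9400 * 1.00000000 = 0.94000000
K * exp(-rT) = 0.9000 * 0.91256132 = 0.82130518
P = C - S*exp(-qT) + K*exp(-rT)
P = 0.2160 - 0.94000000 + 0.82130518 = 0.0973

Answer: Put price = 0.0973


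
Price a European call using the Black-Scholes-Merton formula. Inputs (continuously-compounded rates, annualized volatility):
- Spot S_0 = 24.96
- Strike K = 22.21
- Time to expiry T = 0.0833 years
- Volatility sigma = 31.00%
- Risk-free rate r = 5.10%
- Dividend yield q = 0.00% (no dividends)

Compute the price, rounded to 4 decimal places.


d1 = (ln(S/K) + (r - q + 0.5*sigma^2) * T) / (sigma * sqrt(T)) = 1.39690205
d2 = d1 - sigma * sqrt(T) = 1.30743065
exp(-rT) = 0.99576071; exp(-qT) = 1.00000000
C = S_0 * exp(-qT) * N(d1) - K * exp(-rT) * N(d2)
N(d1) = 0.91877849; N(d2) = 0.90446675
C = 24.9600 * 1.00000000 * 0.91877849 - 22.2100 * 0.99576071 * 0.90446675 = 2.9297

Answer: Price = 2.9297


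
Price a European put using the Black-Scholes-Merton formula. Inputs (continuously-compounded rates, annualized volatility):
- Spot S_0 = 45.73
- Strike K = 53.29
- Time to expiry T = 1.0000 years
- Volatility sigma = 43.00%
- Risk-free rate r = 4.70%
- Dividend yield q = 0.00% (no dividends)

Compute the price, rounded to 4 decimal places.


d1 = (ln(S/K) + (r - q + 0.5*sigma^2) * T) / (sigma * sqrt(T)) = -0.03149804
d2 = d1 - sigma * sqrt(T) = -0.46149804
exp(-rT) = 0.95408740; exp(-qT) = 1.00000000
P = K * exp(-rT) * N(-d2) - S_0 * exp(-qT) * N(-d1)
N(-d1) = 0.51256382; N(-d2) = 0.67777934
P = 53.2900 * 0.95408740 * 0.67777934 - 45.7300 * 1.00000000 * 0.51256382 = 11.0210

Answer: Price = 11.0210


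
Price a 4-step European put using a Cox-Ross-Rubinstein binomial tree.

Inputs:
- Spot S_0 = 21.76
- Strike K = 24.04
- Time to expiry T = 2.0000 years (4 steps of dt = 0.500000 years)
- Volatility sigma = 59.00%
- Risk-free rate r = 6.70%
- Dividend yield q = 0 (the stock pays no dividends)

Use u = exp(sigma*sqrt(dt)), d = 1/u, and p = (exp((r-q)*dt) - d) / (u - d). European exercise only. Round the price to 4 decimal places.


dt = T/N = 0.500000
u = exp(sigma*sqrt(dt)) = 1.517695; d = 1/u = 0.658894
p = (exp((r-q)*dt) - d) / (u - d) = 0.436857
Discount per step: exp(-r*dt) = 0.967055
Stock lattice S(k, i) with i counting down-moves:
  k=0: S(0,0) = 21.7600
  k=1: S(1,0) = 33.0251; S(1,1) = 14.3375
  k=2: S(2,0) = 50.1220; S(2,1) = 21.7600; S(2,2) = 9.4469
  k=3: S(3,0) = 76.0699; S(3,1) = 33.0251; S(3,2) = 14.3375; S(3,3) = 6.2245
  k=4: S(4,0) = 115.4509; S(4,1) = 50.1220; S(4,2) = 21.7600; S(4,3) = 9.4469; S(4,4) = 4.1013
Terminal payoffs V(N, i) = max(K - S_T, 0):
  V(4,0) = 0.000000; V(4,1) = 0.000000; V(4,2) = 2.280000; V(4,3) = 14.593093; V(4,4) = 19.938711
Backward induction: V(k, i) = exp(-r*dt) * [p * V(k+1, i) + (1-p) * V(k+1, i+1)].
  V(3,0) = exp(-r*dt) * [p*0.000000 + (1-p)*0.000000] = 0.000000
  V(3,1) = exp(-r*dt) * [p*0.000000 + (1-p)*2.280000] = 1.241665
  V(3,2) = exp(-r*dt) * [p*2.280000 + (1-p)*14.593093] = 8.910472
  V(3,3) = exp(-r*dt) * [p*14.593093 + (1-p)*19.938711] = 17.023492
  V(2,0) = exp(-r*dt) * [p*0.000000 + (1-p)*1.241665] = 0.676198
  V(2,1) = exp(-r*dt) * [p*1.241665 + (1-p)*8.910472] = 5.377114
  V(2,2) = exp(-r*dt) * [p*8.910472 + (1-p)*17.023492] = 13.035185
  V(1,0) = exp(-r*dt) * [p*0.676198 + (1-p)*5.377114] = 3.213993
  V(1,1) = exp(-r*dt) * [p*5.377114 + (1-p)*13.035185] = 9.370474
  V(0,0) = exp(-r*dt) * [p*3.213993 + (1-p)*9.370474] = 6.460865

Answer: Price = V(0,0) = 6.4609


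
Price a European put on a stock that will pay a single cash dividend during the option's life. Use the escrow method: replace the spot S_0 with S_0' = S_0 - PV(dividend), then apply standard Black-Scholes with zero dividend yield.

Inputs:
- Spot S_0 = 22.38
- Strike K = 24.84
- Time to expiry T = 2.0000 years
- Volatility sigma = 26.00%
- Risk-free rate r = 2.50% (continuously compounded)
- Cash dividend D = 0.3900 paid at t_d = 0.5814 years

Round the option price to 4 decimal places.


Answer: Price = 4.2062

Derivation:
PV(D) = D * exp(-r * t_d) = 0.3900 * 0.98557012 = 0.38437235
S_0' = S_0 - PV(D) = 22.3800 - 0.38437235 = 21.99562765
d1 = (ln(S_0'/K) + (r + sigma^2/2)*T) / (sigma*sqrt(T)) = -0.01091002
d2 = d1 - sigma*sqrt(T) = -0.37860555
exp(-rT) = 0.95122942
N(-d1) = 0.50435238; N(-d2) = 0.64750960
P = K * exp(-rT) * N(-d2) - S_0' * N(-d1) = 24.8400 * 0.95122942 * 0.64750960 - 21.99562765 * 0.50435238 = 4.2062


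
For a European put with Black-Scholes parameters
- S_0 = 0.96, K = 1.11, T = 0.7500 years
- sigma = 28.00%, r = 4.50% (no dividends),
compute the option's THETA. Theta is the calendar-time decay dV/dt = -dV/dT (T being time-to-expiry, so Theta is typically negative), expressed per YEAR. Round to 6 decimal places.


d1 = -0.3382943069; d2 = -0.5807814200
phi(d1) = 0.3767550444; exp(-qT) = 1.0000000000; exp(-rT) = 0.9668131777
Theta = -S*exp(-qT)*phi(d1)*sigma/(2*sqrt(T)) + r*K*exp(-rT)*N(-d2) - q*S*exp(-qT)*N(-d1)
N(-d1) = 0.6324292932; N(-d2) = 0.7193061105; sqrt(T) = 0.8660254038
Term 1 = -0.9600 * 1.0000000000 * 0.3767550444 * 0.2800 / (2 * 0.8660254038) = -0.0584692755
Term 2 = 0.0450 * 1.1100 * 0.9668131777 * 0.7193061105 = 0.0347369596
Term 3 = 0 (no dividend yield, q = 0)
Theta = -0.0584692755 + (0.0347369596) + (0.0000000000) = -0.023732

Answer: Theta = -0.023732


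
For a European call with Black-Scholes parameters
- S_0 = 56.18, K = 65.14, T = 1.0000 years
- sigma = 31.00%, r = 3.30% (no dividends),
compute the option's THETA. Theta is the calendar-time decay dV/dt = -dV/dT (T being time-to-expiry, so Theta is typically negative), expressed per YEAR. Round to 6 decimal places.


Answer: Theta = -4.016793

Derivation:
d1 = -0.2158967038; d2 = -0.5258967038
phi(d1) = 0.3897521610; exp(-qT) = 1.0000000000; exp(-rT) = 0.9675385596
Theta = -S*exp(-qT)*phi(d1)*sigma/(2*sqrt(T)) - r*K*exp(-rT)*N(d2) + q*S*exp(-qT)*N(d1)
N(d1) = 0.4145341333; N(d2) = 0.2994799896; sqrt(T) = 1.0000000000
Term 1 = -56.1800 * 1.0000000000 * 0.3897521610 * 0.3100 / (2 * 1.0000000000) = -3.3939228428
Term 2 = -0.0330 * 65.1400 * 0.9675385596 * 0.2994799896 = -0.6228705330
Term 3 = 0 (no dividend yield, q = 0)
Theta = -3.3939228428 + (-0.6228705330) + (0.0000000000) = -4.016793


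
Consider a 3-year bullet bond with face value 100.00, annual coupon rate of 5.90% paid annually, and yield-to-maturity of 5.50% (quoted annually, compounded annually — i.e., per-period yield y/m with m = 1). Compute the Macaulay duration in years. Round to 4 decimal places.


Coupon per period c = face * coupon_rate / m = 5.900000
Periods per year m = 1; per-period yield y/m = 0.055000
Number of cashflows N = 3
Cashflows (t years, CF_t, discount factor 1/(1+y/m)^(m*t), PV):
  t = 1.0000: CF_t = 5.900000, DF = 0.947867, PV = 5.592417
  t = 2.0000: CF_t = 5.900000, DF = 0.898452, PV = 5.300869
  t = 3.0000: CF_t = 105.900000, DF = 0.851614, PV = 90.185887
Price P = sum_t PV_t = 101.079173
Macaulay numerator sum_t t * PV_t:
  t * PV_t at t = 1.0000: 5.592417
  t * PV_t at t = 2.0000: 10.601739
  t * PV_t at t = 3.0000: 270.557661
Macaulay duration D = (sum_t t * PV_t) / P = 286.751817 / 101.079173 = 2.836903

Answer: Macaulay duration = 2.8369 years


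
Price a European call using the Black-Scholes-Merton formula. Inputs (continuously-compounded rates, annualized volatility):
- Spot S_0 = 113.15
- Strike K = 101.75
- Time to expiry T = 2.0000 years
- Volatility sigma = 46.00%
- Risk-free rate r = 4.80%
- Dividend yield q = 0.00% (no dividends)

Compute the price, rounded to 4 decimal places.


d1 = (ln(S/K) + (r - q + 0.5*sigma^2) * T) / (sigma * sqrt(T)) = 0.63608182
d2 = d1 - sigma * sqrt(T) = -0.01445642
exp(-rT) = 0.90846402; exp(-qT) = 1.00000000
C = S_0 * exp(-qT) * N(d1) - K * exp(-rT) * N(d2)
N(d1) = 0.73763845; N(d2) = 0.49423292
C = 113.1500 * 1.00000000 * 0.73763845 - 101.7500 * 0.90846402 * 0.49423292 = 37.7788

Answer: Price = 37.7788


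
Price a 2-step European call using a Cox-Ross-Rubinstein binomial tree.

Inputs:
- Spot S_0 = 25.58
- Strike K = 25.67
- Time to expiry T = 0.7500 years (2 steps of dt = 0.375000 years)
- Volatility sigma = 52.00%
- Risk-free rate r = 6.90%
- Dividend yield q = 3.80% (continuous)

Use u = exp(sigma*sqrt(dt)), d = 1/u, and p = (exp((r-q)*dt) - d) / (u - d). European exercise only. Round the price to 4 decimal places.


dt = T/N = 0.375000
u = exp(sigma*sqrt(dt)) = 1.374972; d = 1/u = 0.727287
p = (exp((r-q)*dt) - d) / (u - d) = 0.439111
Discount per step: exp(-r*dt) = 0.974457
Stock lattice S(k, i) with i counting down-moves:
  k=0: S(0,0) = 25.5800
  k=1: S(1,0) = 35.1718; S(1,1) = 18.6040
  k=2: S(2,0) = 48.3602; S(2,1) = 25.5800; S(2,2) = 13.5305
Terminal payoffs V(N, i) = max(S_T - K, 0):
  V(2,0) = 22.690247; V(2,1) = 0.000000; V(2,2) = 0.000000
Backward induction: V(k, i) = exp(-r*dt) * [p * V(k+1, i) + (1-p) * V(k+1, i+1)].
  V(1,0) = exp(-r*dt) * [p*22.690247 + (1-p)*0.000000] = 9.709033
  V(1,1) = exp(-r*dt) * [p*0.000000 + (1-p)*0.000000] = 0.000000
  V(0,0) = exp(-r*dt) * [p*9.709033 + (1-p)*0.000000] = 4.154442

Answer: Price = V(0,0) = 4.1544


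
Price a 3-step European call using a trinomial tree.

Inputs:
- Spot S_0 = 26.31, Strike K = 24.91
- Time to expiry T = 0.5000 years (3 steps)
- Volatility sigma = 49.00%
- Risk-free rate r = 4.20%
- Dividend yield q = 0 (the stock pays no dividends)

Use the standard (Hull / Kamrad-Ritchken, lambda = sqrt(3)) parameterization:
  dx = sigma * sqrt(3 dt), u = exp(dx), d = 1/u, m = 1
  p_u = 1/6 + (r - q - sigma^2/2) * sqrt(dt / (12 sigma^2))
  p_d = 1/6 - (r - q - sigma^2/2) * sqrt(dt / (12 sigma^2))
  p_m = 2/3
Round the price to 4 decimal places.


dt = T/N = 0.166667; dx = sigma*sqrt(3*dt) = 0.346482
u = exp(dx) = 1.414084; d = 1/u = 0.707171
p_u = 0.147895, p_m = 0.666667, p_d = 0.185439
Discount per step: exp(-r*dt) = 0.993024
Stock lattice S(k, j) with j the centered position index:
  k=0: S(0,+0) = 26.3100
  k=1: S(1,-1) = 18.6057; S(1,+0) = 26.3100; S(1,+1) = 37.2046
  k=2: S(2,-2) = 13.1574; S(2,-1) = 18.6057; S(2,+0) = 26.3100; S(2,+1) = 37.2046; S(2,+2) = 52.6104
  k=3: S(3,-3) = 9.3045; S(3,-2) = 13.1574; S(3,-1) = 18.6057; S(3,+0) = 26.3100; S(3,+1) = 37.2046; S(3,+2) = 52.6104; S(3,+3) = 74.3955
Terminal payoffs V(N, j) = max(S_T - K, 0):
  V(3,-3) = 0.000000; V(3,-2) = 0.000000; V(3,-1) = 0.000000; V(3,+0) = 1.400000; V(3,+1) = 12.294563; V(3,+2) = 27.700396; V(3,+3) = 49.485545
Backward induction: V(k, j) = exp(-r*dt) * [p_u * V(k+1, j+1) + p_m * V(k+1, j) + p_d * V(k+1, j-1)]
  V(2,-2) = exp(-r*dt) * [p_u*0.000000 + p_m*0.000000 + p_d*0.000000] = 0.000000
  V(2,-1) = exp(-r*dt) * [p_u*1.400000 + p_m*0.000000 + p_d*0.000000] = 0.205608
  V(2,+0) = exp(-r*dt) * [p_u*12.294563 + p_m*1.400000 + p_d*0.000000] = 2.732439
  V(2,+1) = exp(-r*dt) * [p_u*27.700396 + p_m*12.294563 + p_d*1.400000] = 12.465168
  V(2,+2) = exp(-r*dt) * [p_u*49.485545 + p_m*27.700396 + p_d*12.294563] = 27.869694
  V(1,-1) = exp(-r*dt) * [p_u*2.732439 + p_m*0.205608 + p_d*0.000000] = 0.537410
  V(1,+0) = exp(-r*dt) * [p_u*12.465168 + p_m*2.732439 + p_d*0.205608] = 3.677453
  V(1,+1) = exp(-r*dt) * [p_u*27.869694 + p_m*12.465168 + p_d*2.732439] = 12.848337
  V(0,+0) = exp(-r*dt) * [p_u*12.848337 + p_m*3.677453 + p_d*0.537410] = 4.420441

Answer: Price = V(0,0) = 4.4204


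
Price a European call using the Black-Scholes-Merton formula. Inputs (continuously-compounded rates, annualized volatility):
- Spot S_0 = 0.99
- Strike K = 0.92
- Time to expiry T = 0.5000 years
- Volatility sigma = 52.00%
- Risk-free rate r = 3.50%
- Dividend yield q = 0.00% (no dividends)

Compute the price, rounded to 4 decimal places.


Answer: Price = 0.1853

Derivation:
d1 = (ln(S/K) + (r - q + 0.5*sigma^2) * T) / (sigma * sqrt(T)) = 0.43087626
d2 = d1 - sigma * sqrt(T) = 0.06318073
exp(-rT) = 0.98265224; exp(-qT) = 1.00000000
C = S_0 * exp(-qT) * N(d1) - K * exp(-rT) * N(d2)
N(d1) = 0.66672083; N(d2) = 0.52518871
C = 0.9900 * 1.00000000 * 0.66672083 - 0.9200 * 0.98265224 * 0.52518871 = 0.1853


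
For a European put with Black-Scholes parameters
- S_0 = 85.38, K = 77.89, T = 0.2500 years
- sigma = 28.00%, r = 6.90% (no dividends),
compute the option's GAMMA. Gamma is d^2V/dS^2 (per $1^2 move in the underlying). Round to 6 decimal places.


d1 = 0.8490307600; d2 = 0.7090307600
phi(d1) = 0.2782138688; exp(-qT) = 1.0000000000; exp(-rT) = 0.9828979294
Gamma = exp(-qT) * phi(d1) / (S * sigma * sqrt(T)) = 1.0000000000 * 0.2782138688 / (85.3800 * 0.2800 * 0.5000000000) = 0.023275

Answer: Gamma = 0.023275


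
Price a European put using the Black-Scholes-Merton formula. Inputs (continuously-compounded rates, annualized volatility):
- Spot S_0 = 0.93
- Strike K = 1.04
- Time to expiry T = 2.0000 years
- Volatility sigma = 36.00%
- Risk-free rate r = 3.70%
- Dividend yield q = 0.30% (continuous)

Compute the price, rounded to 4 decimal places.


d1 = (ln(S/K) + (r - q + 0.5*sigma^2) * T) / (sigma * sqrt(T)) = 0.16854400
d2 = d1 - sigma * sqrt(T) = -0.34057289
exp(-rT) = 0.92867169; exp(-qT) = 0.99401796
P = K * exp(-rT) * N(-d2) - S_0 * exp(-qT) * N(-d1)
N(-d1) = 0.43307767; N(-d2) = 0.63328743
P = 1.0400 * 0.92867169 * 0.63328743 - 0.9300 * 0.99401796 * 0.43307767 = 0.2113

Answer: Price = 0.2113


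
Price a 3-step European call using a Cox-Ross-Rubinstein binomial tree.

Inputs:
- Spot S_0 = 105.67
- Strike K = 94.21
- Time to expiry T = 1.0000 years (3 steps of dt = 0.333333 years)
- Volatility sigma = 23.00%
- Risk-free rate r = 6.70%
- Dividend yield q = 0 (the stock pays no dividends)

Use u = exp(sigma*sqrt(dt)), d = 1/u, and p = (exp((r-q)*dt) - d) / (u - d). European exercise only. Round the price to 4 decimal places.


dt = T/N = 0.333333
u = exp(sigma*sqrt(dt)) = 1.142011; d = 1/u = 0.875648
p = (exp((r-q)*dt) - d) / (u - d) = 0.551640
Discount per step: exp(-r*dt) = 0.977914
Stock lattice S(k, i) with i counting down-moves:
  k=0: S(0,0) = 105.6700
  k=1: S(1,0) = 120.6763; S(1,1) = 92.5298
  k=2: S(2,0) = 137.8136; S(2,1) = 105.6700; S(2,2) = 81.0236
  k=3: S(3,0) = 157.3846; S(3,1) = 120.6763; S(3,2) = 92.5298; S(3,3) = 70.9482
Terminal payoffs V(N, i) = max(S_T - K, 0):
  V(3,0) = 63.174635; V(3,1) = 26.466280; V(3,2) = 0.000000; V(3,3) = 0.000000
Backward induction: V(k, i) = exp(-r*dt) * [p * V(k+1, i) + (1-p) * V(k+1, i+1)].
  V(2,0) = exp(-r*dt) * [p*63.174635 + (1-p)*26.466280] = 45.684317
  V(2,1) = exp(-r*dt) * [p*26.466280 + (1-p)*0.000000] = 14.277410
  V(2,2) = exp(-r*dt) * [p*0.000000 + (1-p)*0.000000] = 0.000000
  V(1,0) = exp(-r*dt) * [p*45.684317 + (1-p)*14.277410] = 30.904746
  V(1,1) = exp(-r*dt) * [p*14.277410 + (1-p)*0.000000] = 7.702044
  V(0,0) = exp(-r*dt) * [p*30.904746 + (1-p)*7.702044] = 20.048790

Answer: Price = V(0,0) = 20.0488


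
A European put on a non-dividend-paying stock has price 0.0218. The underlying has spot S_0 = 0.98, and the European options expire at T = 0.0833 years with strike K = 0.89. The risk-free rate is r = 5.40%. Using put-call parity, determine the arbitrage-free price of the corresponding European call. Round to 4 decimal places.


Put-call parity: C - P = S_0 * exp(-qT) - K * exp(-rT).
S_0 * exp(-qT) = 0.9800 * 1.00000000 = 0.98000000
K * exp(-rT) = 0.8900 * 0.99551190 = 0.88600559
C = P + S*exp(-qT) - K*exp(-rT)
C = 0.0218 + 0.98000000 - 0.88600559 = 0.1158

Answer: Call price = 0.1158


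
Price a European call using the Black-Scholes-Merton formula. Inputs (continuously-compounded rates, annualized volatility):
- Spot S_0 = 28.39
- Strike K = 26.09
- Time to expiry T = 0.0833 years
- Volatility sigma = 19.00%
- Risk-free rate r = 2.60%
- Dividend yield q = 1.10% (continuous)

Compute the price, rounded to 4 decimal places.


d1 = (ln(S/K) + (r - q + 0.5*sigma^2) * T) / (sigma * sqrt(T)) = 1.59085018
d2 = d1 - sigma * sqrt(T) = 1.53601288
exp(-rT) = 0.99783654; exp(-qT) = 0.99908412
C = S_0 * exp(-qT) * N(d1) - K * exp(-rT) * N(d2)
N(d1) = 0.94417835; N(d2) = 0.93773239
C = 28.3900 * 0.99908412 * 0.94417835 - 26.0900 * 0.99783654 * 0.93773239 = 2.3682

Answer: Price = 2.3682


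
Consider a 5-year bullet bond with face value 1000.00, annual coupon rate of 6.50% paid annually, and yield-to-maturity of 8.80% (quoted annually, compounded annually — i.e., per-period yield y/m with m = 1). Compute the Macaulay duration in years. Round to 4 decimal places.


Coupon per period c = face * coupon_rate / m = 65.000000
Periods per year m = 1; per-period yield y/m = 0.088000
Number of cashflows N = 5
Cashflows (t years, CF_t, discount factor 1/(1+y/m)^(m*t), PV):
  t = 1.0000: CF_t = 65.000000, DF = 0.919118, PV = 59.742647
  t = 2.0000: CF_t = 65.000000, DF = 0.844777, PV = 54.910521
  t = 3.0000: CF_t = 65.000000, DF = 0.776450, PV = 50.469229
  t = 4.0000: CF_t = 65.000000, DF = 0.713649, PV = 46.387159
  t = 5.0000: CF_t = 1065.000000, DF = 0.655927, PV = 698.562279
Price P = sum_t PV_t = 910.071835
Macaulay numerator sum_t t * PV_t:
  t * PV_t at t = 1.0000: 59.742647
  t * PV_t at t = 2.0000: 109.821042
  t * PV_t at t = 3.0000: 151.407687
  t * PV_t at t = 4.0000: 185.548636
  t * PV_t at t = 5.0000: 3492.811396
Macaulay duration D = (sum_t t * PV_t) / P = 3999.331408 / 910.071835 = 4.394523

Answer: Macaulay duration = 4.3945 years


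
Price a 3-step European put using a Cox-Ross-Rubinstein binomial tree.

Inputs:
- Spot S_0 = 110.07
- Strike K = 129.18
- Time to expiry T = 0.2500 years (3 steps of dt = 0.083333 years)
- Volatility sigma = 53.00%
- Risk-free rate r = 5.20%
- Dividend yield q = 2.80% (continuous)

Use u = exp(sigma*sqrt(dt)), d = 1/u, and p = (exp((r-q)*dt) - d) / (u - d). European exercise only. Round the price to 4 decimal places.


dt = T/N = 0.083333
u = exp(sigma*sqrt(dt)) = 1.165322; d = 1/u = 0.858132
p = (exp((r-q)*dt) - d) / (u - d) = 0.468342
Discount per step: exp(-r*dt) = 0.995676
Stock lattice S(k, i) with i counting down-moves:
  k=0: S(0,0) = 110.0700
  k=1: S(1,0) = 128.2670; S(1,1) = 94.4545
  k=2: S(2,0) = 149.4725; S(2,1) = 110.0700; S(2,2) = 81.0544
  k=3: S(3,0) = 174.1836; S(3,1) = 128.2670; S(3,2) = 94.4545; S(3,3) = 69.5554
Terminal payoffs V(N, i) = max(K - S_T, 0):
  V(3,0) = 0.000000; V(3,1) = 0.912959; V(3,2) = 34.725456; V(3,3) = 59.624634
Backward induction: V(k, i) = exp(-r*dt) * [p * V(k+1, i) + (1-p) * V(k+1, i+1)].
  V(2,0) = exp(-r*dt) * [p*0.000000 + (1-p)*0.912959] = 0.483283
  V(2,1) = exp(-r*dt) * [p*0.912959 + (1-p)*34.725456] = 18.807962
  V(2,2) = exp(-r*dt) * [p*34.725456 + (1-p)*59.624634] = 47.755909
  V(1,0) = exp(-r*dt) * [p*0.483283 + (1-p)*18.807962] = 10.181527
  V(1,1) = exp(-r*dt) * [p*18.807962 + (1-p)*47.755909] = 34.050494
  V(0,0) = exp(-r*dt) * [p*10.181527 + (1-p)*34.050494] = 22.772756

Answer: Price = V(0,0) = 22.7728


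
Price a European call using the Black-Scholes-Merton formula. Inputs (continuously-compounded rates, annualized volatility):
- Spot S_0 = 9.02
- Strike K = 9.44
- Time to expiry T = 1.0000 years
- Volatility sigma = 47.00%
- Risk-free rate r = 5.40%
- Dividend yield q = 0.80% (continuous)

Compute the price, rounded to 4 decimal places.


Answer: Price = 1.6643

Derivation:
d1 = (ln(S/K) + (r - q + 0.5*sigma^2) * T) / (sigma * sqrt(T)) = 0.23603905
d2 = d1 - sigma * sqrt(T) = -0.23396095
exp(-rT) = 0.94743211; exp(-qT) = 0.99203191
C = S_0 * exp(-qT) * N(d1) - K * exp(-rT) * N(d2)
N(d1) = 0.59329882; N(d2) = 0.40750765
C = 9.0200 * 0.99203191 * 0.59329882 - 9.4400 * 0.94743211 * 0.40750765 = 1.6643


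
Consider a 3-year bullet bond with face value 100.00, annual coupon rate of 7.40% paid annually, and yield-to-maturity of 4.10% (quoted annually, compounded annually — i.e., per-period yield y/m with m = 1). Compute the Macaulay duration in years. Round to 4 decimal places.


Answer: Macaulay duration = 2.8072 years

Derivation:
Coupon per period c = face * coupon_rate / m = 7.400000
Periods per year m = 1; per-period yield y/m = 0.041000
Number of cashflows N = 3
Cashflows (t years, CF_t, discount factor 1/(1+y/m)^(m*t), PV):
  t = 1.0000: CF_t = 7.400000, DF = 0.960615, PV = 7.108549
  t = 2.0000: CF_t = 7.400000, DF = 0.922781, PV = 6.828578
  t = 3.0000: CF_t = 107.400000, DF = 0.886437, PV = 95.203320
Price P = sum_t PV_t = 109.140447
Macaulay numerator sum_t t * PV_t:
  t * PV_t at t = 1.0000: 7.108549
  t * PV_t at t = 2.0000: 13.657156
  t * PV_t at t = 3.0000: 285.609959
Macaulay duration D = (sum_t t * PV_t) / P = 306.375664 / 109.140447 = 2.807169


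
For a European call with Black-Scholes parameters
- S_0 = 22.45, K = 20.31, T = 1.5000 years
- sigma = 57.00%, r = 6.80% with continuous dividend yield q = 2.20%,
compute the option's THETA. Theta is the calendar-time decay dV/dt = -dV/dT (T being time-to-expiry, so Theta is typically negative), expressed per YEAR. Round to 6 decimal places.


d1 = 0.5913902478; d2 = -0.1067143289
phi(d1) = 0.3349380312; exp(-qT) = 0.9675385596; exp(-rT) = 0.9030295517
Theta = -S*exp(-qT)*phi(d1)*sigma/(2*sqrt(T)) - r*K*exp(-rT)*N(d2) + q*S*exp(-qT)*N(d1)
N(d1) = 0.7228705134; N(d2) = 0.4575078074; sqrt(T) = 1.2247448714
Term 1 = -22.4500 * 0.9675385596 * 0.3349380312 * 0.5700 / (2 * 1.2247448714) = -1.6929663308
Term 2 = -0.0680 * 20.3100 * 0.9030295517 * 0.4575078074 = -0.5705836314
Term 3 = 0.0220 * 22.4500 * 0.9675385596 * 0.7228705134 = 0.3454361766
Theta = -1.6929663308 + (-0.5705836314) + (0.3454361766) = -1.918114

Answer: Theta = -1.918114


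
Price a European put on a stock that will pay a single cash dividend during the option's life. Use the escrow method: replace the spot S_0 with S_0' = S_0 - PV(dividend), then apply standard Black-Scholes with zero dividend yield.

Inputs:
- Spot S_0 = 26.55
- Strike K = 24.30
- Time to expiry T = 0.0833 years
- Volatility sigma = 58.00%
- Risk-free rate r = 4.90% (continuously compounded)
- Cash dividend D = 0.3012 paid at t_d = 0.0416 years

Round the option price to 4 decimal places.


Answer: Price = 0.8522

Derivation:
PV(D) = D * exp(-r * t_d) = 0.3012 * 0.99796368 = 0.30058666
S_0' = S_0 - PV(D) = 26.5500 - 0.30058666 = 26.24941334
d1 = (ln(S_0'/K) + (r + sigma^2/2)*T) / (sigma*sqrt(T)) = 0.56906295
d2 = d1 - sigma*sqrt(T) = 0.40166486
exp(-rT) = 0.99592662
N(-d1) = 0.28465671; N(-d2) = 0.34396535
P = K * exp(-rT) * N(-d2) - S_0' * N(-d1) = 24.3000 * 0.99592662 * 0.34396535 - 26.24941334 * 0.28465671 = 0.8522


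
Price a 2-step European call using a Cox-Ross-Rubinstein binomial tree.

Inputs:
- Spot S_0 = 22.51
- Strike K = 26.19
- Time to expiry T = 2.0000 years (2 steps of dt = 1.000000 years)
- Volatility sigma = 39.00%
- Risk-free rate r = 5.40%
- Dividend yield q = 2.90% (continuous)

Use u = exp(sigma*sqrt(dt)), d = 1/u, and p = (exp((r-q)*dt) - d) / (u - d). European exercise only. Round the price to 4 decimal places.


dt = T/N = 1.000000
u = exp(sigma*sqrt(dt)) = 1.476981; d = 1/u = 0.677057
p = (exp((r-q)*dt) - d) / (u - d) = 0.435364
Discount per step: exp(-r*dt) = 0.947432
Stock lattice S(k, i) with i counting down-moves:
  k=0: S(0,0) = 22.5100
  k=1: S(1,0) = 33.2468; S(1,1) = 15.2406
  k=2: S(2,0) = 49.1049; S(2,1) = 22.5100; S(2,2) = 10.3187
Terminal payoffs V(N, i) = max(S_T - K, 0):
  V(2,0) = 22.914941; V(2,1) = 0.000000; V(2,2) = 0.000000
Backward induction: V(k, i) = exp(-r*dt) * [p * V(k+1, i) + (1-p) * V(k+1, i+1)].
  V(1,0) = exp(-r*dt) * [p*22.914941 + (1-p)*0.000000] = 9.451910
  V(1,1) = exp(-r*dt) * [p*0.000000 + (1-p)*0.000000] = 0.000000
  V(0,0) = exp(-r*dt) * [p*9.451910 + (1-p)*0.000000] = 3.898705

Answer: Price = V(0,0) = 3.8987


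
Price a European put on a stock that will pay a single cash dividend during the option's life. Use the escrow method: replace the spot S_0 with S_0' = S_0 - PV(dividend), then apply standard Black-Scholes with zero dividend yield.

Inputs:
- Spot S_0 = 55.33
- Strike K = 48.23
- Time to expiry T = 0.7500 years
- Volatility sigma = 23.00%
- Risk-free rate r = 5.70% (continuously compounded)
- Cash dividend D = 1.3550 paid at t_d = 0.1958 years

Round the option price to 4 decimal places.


Answer: Price = 1.2329

Derivation:
PV(D) = D * exp(-r * t_d) = 1.3550 * 0.98890145 = 1.33996146
S_0' = S_0 - PV(D) = 55.3300 - 1.33996146 = 53.99003854
d1 = (ln(S_0'/K) + (r + sigma^2/2)*T) / (sigma*sqrt(T)) = 0.88061391
d2 = d1 - sigma*sqrt(T) = 0.68142807
exp(-rT) = 0.95815090
N(-d1) = 0.18926341; N(-d2) = 0.24780033
P = K * exp(-rT) * N(-d2) - S_0' * N(-d1) = 48.2300 * 0.95815090 * 0.24780033 - 53.99003854 * 0.18926341 = 1.2329


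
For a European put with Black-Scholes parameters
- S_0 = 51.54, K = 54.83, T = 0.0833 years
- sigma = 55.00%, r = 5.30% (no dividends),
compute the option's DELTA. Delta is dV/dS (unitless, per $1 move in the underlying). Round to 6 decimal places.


d1 = -0.2826343813; d2 = -0.4413739479
phi(d1) = 0.3833221081; exp(-qT) = 1.0000000000; exp(-rT) = 0.9955948313
N(-d1) = 0.6112714390
Delta = -exp(-qT) * N(-d1) = -1.0000000000 * 0.6112714390 = -0.611271

Answer: Delta = -0.611271


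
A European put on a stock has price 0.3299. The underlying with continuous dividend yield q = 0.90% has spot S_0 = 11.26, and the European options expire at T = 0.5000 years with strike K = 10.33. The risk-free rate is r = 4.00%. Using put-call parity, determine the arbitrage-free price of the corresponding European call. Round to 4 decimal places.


Answer: Call price = 1.4139

Derivation:
Put-call parity: C - P = S_0 * exp(-qT) - K * exp(-rT).
S_0 * exp(-qT) = 11.2600 * 0.99551011 = 11.20944384
K * exp(-rT) = 10.3300 * 0.98019867 = 10.12545230
C = P + S*exp(-qT) - K*exp(-rT)
C = 0.3299 + 11.20944384 - 10.12545230 = 1.4139


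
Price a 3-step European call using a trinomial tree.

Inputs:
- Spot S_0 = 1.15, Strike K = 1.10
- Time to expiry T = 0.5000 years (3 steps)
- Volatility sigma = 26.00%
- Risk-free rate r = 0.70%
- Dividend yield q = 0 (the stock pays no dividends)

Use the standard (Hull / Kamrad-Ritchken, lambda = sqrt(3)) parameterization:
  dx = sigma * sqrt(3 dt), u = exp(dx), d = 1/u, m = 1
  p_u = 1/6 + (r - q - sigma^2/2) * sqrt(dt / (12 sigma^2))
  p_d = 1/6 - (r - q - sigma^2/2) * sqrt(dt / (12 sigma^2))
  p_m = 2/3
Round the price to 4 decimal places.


Answer: Price = V(0,0) = 0.1118

Derivation:
dt = T/N = 0.166667; dx = sigma*sqrt(3*dt) = 0.183848
u = exp(dx) = 1.201833; d = 1/u = 0.832062
p_u = 0.154519, p_m = 0.666667, p_d = 0.178814
Discount per step: exp(-r*dt) = 0.998834
Stock lattice S(k, j) with j the centered position index:
  k=0: S(0,+0) = 1.1500
  k=1: S(1,-1) = 0.9569; S(1,+0) = 1.1500; S(1,+1) = 1.3821
  k=2: S(2,-2) = 0.7962; S(2,-1) = 0.9569; S(2,+0) = 1.1500; S(2,+1) = 1.3821; S(2,+2) = 1.6611
  k=3: S(3,-3) = 0.6625; S(3,-2) = 0.7962; S(3,-1) = 0.9569; S(3,+0) = 1.1500; S(3,+1) = 1.3821; S(3,+2) = 1.6611; S(3,+3) = 1.9963
Terminal payoffs V(N, j) = max(S_T - K, 0):
  V(3,-3) = 0.000000; V(3,-2) = 0.000000; V(3,-1) = 0.000000; V(3,+0) = 0.050000; V(3,+1) = 0.282108; V(3,+2) = 0.561063; V(3,+3) = 0.896319
Backward induction: V(k, j) = exp(-r*dt) * [p_u * V(k+1, j+1) + p_m * V(k+1, j) + p_d * V(k+1, j-1)]
  V(2,-2) = exp(-r*dt) * [p_u*0.000000 + p_m*0.000000 + p_d*0.000000] = 0.000000
  V(2,-1) = exp(-r*dt) * [p_u*0.050000 + p_m*0.000000 + p_d*0.000000] = 0.007717
  V(2,+0) = exp(-r*dt) * [p_u*0.282108 + p_m*0.050000 + p_d*0.000000] = 0.076835
  V(2,+1) = exp(-r*dt) * [p_u*0.561063 + p_m*0.282108 + p_d*0.050000] = 0.283377
  V(2,+2) = exp(-r*dt) * [p_u*0.896319 + p_m*0.561063 + p_d*0.282108] = 0.562329
  V(1,-1) = exp(-r*dt) * [p_u*0.076835 + p_m*0.007717 + p_d*0.000000] = 0.016997
  V(1,+0) = exp(-r*dt) * [p_u*0.283377 + p_m*0.076835 + p_d*0.007717] = 0.096278
  V(1,+1) = exp(-r*dt) * [p_u*0.562329 + p_m*0.283377 + p_d*0.076835] = 0.289210
  V(0,+0) = exp(-r*dt) * [p_u*0.289210 + p_m*0.096278 + p_d*0.016997] = 0.111782
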